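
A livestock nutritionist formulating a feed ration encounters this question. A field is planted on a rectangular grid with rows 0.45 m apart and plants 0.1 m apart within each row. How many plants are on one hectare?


D = 10000 / (row_sp * plant_sp)
  = 10000 / (0.45 * 0.1)
  = 10000 / 0.0450
  = 222222.22 plants/ha


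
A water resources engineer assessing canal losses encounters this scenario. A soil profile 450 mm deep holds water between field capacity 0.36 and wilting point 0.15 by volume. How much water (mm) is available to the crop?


AW = (FC - WP) * D
   = (0.36 - 0.15) * 450
   = 0.21 * 450
   = 94.50 mm


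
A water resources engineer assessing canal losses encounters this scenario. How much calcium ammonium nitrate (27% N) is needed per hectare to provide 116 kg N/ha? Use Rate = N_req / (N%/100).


Rate = N_required / (N_content / 100)
     = 116 / (27 / 100)
     = 116 / 0.27
     = 429.63 kg/ha


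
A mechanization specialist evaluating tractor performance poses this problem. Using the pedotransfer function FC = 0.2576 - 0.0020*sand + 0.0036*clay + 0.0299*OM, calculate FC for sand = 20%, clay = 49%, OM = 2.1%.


FC = 0.2576 - 0.0020*20 + 0.0036*49 + 0.0299*2.1
   = 0.2576 - 0.0400 + 0.1764 + 0.0628
   = 0.4568


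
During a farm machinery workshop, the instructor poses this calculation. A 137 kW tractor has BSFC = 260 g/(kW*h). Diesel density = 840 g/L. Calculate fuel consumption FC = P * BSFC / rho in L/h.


FC = P * BSFC / rho_fuel
   = 137 * 260 / 840
   = 35620 / 840
   = 42.40 L/h


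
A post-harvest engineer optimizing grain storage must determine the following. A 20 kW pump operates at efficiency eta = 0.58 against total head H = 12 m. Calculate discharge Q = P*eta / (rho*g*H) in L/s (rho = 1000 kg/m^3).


Q = (P * 1000 * eta) / (rho * g * H)
  = (20 * 1000 * 0.58) / (1000 * 9.81 * 12)
  = 11600 / 117720
  = 0.09854 m^3/s = 98.54 L/s


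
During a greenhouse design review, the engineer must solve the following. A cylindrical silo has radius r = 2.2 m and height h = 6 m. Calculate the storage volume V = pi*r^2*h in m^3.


V = pi * r^2 * h
  = pi * 2.2^2 * 6
  = pi * 4.84 * 6
  = 91.23 m^3


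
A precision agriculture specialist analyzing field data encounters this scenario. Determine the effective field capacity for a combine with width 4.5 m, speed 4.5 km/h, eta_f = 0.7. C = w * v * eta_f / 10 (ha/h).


C = w * v * eta_f / 10
  = 4.5 * 4.5 * 0.7 / 10
  = 14.18 / 10
  = 1.42 ha/h


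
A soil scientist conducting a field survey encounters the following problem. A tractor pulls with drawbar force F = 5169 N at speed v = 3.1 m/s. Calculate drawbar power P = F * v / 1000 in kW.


P = F * v / 1000
  = 5169 * 3.1 / 1000
  = 16023.90 / 1000
  = 16.02 kW


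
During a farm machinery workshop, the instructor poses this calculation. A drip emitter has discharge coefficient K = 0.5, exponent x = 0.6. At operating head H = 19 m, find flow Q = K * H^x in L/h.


Q = K * H^x
  = 0.5 * 19^0.6
  = 0.5 * 5.8513
  = 2.93 L/h


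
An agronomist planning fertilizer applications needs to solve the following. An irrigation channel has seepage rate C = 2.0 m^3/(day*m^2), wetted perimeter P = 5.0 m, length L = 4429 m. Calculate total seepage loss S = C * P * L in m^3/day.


S = C * P * L
  = 2.0 * 5.0 * 4429
  = 44290 m^3/day


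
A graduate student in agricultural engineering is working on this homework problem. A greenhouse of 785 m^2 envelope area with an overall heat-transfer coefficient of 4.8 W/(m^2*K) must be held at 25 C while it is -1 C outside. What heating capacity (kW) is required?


dT = 25 - (-1) = 26 K
Q = U * A * dT
  = 4.8 * 785 * 26
  = 97968 W = 97.97 kW


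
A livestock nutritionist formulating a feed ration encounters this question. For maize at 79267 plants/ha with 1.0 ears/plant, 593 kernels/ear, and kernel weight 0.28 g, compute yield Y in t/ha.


Y = density * ears * kernels * kw
  = 79267 * 1.0 * 593 * 0.28 g/ha
  = 13161492.68 g/ha
  = 13161.49 kg/ha = 13.16 t/ha


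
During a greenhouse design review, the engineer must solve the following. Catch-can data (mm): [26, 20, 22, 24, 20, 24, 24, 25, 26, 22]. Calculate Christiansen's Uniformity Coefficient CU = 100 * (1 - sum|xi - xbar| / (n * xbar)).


xbar = 233 / 10 = 23.300
sum|xi - xbar| = 18.400
CU = 100 * (1 - 18.400 / (10 * 23.300))
   = 100 * (1 - 0.0790)
   = 92.10%


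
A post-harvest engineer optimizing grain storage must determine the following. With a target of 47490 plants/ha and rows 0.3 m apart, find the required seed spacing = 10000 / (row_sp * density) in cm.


spacing = 10000 / (row_sp * density)
        = 10000 / (0.3 * 47490)
        = 10000 / 14247
        = 0.70190 m = 70.19 cm


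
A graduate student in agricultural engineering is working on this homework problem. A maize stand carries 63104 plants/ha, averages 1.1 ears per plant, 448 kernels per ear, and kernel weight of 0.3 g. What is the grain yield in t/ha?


Y = density * ears * kernels * kw
  = 63104 * 1.1 * 448 * 0.3 g/ha
  = 9329295.36 g/ha
  = 9329.30 kg/ha = 9.33 t/ha


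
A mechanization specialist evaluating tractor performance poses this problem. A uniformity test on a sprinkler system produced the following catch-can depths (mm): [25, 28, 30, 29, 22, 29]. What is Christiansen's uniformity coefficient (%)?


xbar = 163 / 6 = 27.167
sum|xi - xbar| = 14.667
CU = 100 * (1 - 14.667 / (6 * 27.167))
   = 100 * (1 - 0.0900)
   = 91.00%


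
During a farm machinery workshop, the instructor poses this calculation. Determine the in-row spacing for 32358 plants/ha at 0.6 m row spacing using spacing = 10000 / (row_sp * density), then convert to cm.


spacing = 10000 / (row_sp * density)
        = 10000 / (0.6 * 32358)
        = 10000 / 19414.80
        = 0.51507 m = 51.51 cm


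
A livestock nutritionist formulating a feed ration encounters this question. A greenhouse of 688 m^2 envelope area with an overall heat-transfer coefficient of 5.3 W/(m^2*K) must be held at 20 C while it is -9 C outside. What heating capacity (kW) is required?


dT = 20 - (-9) = 29 K
Q = U * A * dT
  = 5.3 * 688 * 29
  = 105745.60 W = 105.75 kW


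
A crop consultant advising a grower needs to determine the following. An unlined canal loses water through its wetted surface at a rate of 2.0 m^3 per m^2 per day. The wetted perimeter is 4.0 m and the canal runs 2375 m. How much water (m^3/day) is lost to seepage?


S = C * P * L
  = 2.0 * 4.0 * 2375
  = 19000 m^3/day


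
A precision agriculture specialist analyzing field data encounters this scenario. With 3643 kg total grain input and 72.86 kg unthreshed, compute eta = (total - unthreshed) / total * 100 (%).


eta = (total - unthreshed) / total * 100
    = (3643 - 72.86) / 3643 * 100
    = 3570.14 / 3643 * 100
    = 98%


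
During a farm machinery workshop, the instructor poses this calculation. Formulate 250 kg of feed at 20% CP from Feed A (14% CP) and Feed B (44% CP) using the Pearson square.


parts_A = CP_b - target = 44 - 20 = 24
parts_B = target - CP_a = 20 - 14 = 6
total_parts = 24 + 6 = 30
Feed A = 250 * 24 / 30 = 200 kg
Feed B = 250 * 6 / 30 = 50 kg

200 kg


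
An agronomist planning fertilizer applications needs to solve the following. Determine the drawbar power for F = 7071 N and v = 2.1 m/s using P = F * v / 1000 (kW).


P = F * v / 1000
  = 7071 * 2.1 / 1000
  = 14849.10 / 1000
  = 14.85 kW


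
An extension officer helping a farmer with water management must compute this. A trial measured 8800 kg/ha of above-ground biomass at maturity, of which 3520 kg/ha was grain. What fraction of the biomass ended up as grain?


HI = grain_yield / biomass
   = 3520 / 8800
   = 0.40


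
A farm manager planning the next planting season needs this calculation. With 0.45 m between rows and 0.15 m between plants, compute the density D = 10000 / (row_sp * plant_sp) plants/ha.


D = 10000 / (row_sp * plant_sp)
  = 10000 / (0.45 * 0.15)
  = 10000 / 0.0675
  = 148148.15 plants/ha


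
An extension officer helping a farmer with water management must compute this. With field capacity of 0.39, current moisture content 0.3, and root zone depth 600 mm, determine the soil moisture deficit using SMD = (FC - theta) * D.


SMD = (FC - theta) * D
    = (0.39 - 0.3) * 600
    = 0.090 * 600
    = 54 mm


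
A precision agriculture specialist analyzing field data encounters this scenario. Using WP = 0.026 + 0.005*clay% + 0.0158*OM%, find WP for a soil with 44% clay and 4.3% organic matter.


WP = 0.026 + 0.005*44 + 0.0158*4.3
   = 0.026 + 0.2200 + 0.0679
   = 0.3139


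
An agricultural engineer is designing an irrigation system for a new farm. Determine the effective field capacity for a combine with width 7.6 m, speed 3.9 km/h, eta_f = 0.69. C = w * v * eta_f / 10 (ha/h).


C = w * v * eta_f / 10
  = 7.6 * 3.9 * 0.69 / 10
  = 20.45 / 10
  = 2.05 ha/h


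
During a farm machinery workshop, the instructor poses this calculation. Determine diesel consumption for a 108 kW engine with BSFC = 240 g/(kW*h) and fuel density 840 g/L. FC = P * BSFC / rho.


FC = P * BSFC / rho_fuel
   = 108 * 240 / 840
   = 25920 / 840
   = 30.86 L/h


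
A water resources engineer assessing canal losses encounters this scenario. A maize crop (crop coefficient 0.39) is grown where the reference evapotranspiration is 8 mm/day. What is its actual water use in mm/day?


ETc = Kc * ET0
    = 0.39 * 8
    = 3.12 mm/day


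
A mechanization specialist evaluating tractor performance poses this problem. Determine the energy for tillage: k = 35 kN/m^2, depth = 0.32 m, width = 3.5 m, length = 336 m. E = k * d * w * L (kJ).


E = k * d * w * L
  = 35 * 0.32 * 3.5 * 336
  = 13171.20 kJ


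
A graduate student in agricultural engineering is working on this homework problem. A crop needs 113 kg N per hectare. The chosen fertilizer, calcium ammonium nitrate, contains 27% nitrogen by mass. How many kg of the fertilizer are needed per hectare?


Rate = N_required / (N_content / 100)
     = 113 / (27 / 100)
     = 113 / 0.27
     = 418.52 kg/ha


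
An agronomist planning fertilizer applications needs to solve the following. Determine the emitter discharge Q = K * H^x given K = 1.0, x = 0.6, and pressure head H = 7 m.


Q = K * H^x
  = 1.0 * 7^0.6
  = 1.0 * 3.2141
  = 3.21 L/h


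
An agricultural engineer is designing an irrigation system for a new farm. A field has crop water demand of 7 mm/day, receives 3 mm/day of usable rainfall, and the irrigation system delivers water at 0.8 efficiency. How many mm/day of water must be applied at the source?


IWR = (ETc - Pe) / Ea
    = (7 - 3) / 0.8
    = 4 / 0.8
    = 5 mm/day


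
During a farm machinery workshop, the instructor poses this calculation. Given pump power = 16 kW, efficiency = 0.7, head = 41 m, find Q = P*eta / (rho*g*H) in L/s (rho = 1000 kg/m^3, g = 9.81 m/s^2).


Q = (P * 1000 * eta) / (rho * g * H)
  = (16 * 1000 * 0.7) / (1000 * 9.81 * 41)
  = 11200 / 402210
  = 0.02785 m^3/s = 27.85 L/s


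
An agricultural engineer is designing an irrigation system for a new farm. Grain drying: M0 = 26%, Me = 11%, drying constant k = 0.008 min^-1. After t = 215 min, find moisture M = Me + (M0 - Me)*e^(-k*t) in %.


M = Me + (M0 - Me) * e^(-k*t)
  = 11 + (26 - 11) * e^(-0.008*215)
  = 11 + 15 * e^(-1.720)
  = 11 + 15 * 0.17907
  = 11 + 2.6860
  = 13.69%


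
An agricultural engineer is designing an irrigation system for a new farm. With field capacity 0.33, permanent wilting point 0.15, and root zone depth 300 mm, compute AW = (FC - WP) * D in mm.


AW = (FC - WP) * D
   = (0.33 - 0.15) * 300
   = 0.18 * 300
   = 54 mm


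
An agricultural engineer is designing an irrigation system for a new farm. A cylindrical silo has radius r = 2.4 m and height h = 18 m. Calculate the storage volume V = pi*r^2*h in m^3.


V = pi * r^2 * h
  = pi * 2.4^2 * 18
  = pi * 5.76 * 18
  = 325.72 m^3


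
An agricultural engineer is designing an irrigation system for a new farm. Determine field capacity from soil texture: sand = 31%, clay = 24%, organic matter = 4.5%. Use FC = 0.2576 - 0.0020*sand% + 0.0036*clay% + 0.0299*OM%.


FC = 0.2576 - 0.0020*31 + 0.0036*24 + 0.0299*4.5
   = 0.2576 - 0.0620 + 0.0864 + 0.1346
   = 0.4166


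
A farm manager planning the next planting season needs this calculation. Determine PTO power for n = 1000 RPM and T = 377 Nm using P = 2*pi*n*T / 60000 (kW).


P = 2*pi*n*T / 60000
  = 2*pi * 1000 * 377 / 60000
  = 2368760.86 / 60000
  = 39.48 kW


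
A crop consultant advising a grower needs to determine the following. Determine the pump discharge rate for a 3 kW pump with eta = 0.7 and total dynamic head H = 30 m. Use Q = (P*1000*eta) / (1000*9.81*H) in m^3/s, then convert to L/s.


Q = (P * 1000 * eta) / (rho * g * H)
  = (3 * 1000 * 0.7) / (1000 * 9.81 * 30)
  = 2100 / 294300
  = 0.00714 m^3/s = 7.14 L/s


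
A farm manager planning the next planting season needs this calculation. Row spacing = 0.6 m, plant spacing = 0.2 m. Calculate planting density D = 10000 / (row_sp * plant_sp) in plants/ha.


D = 10000 / (row_sp * plant_sp)
  = 10000 / (0.6 * 0.2)
  = 10000 / 0.1200
  = 83333.33 plants/ha


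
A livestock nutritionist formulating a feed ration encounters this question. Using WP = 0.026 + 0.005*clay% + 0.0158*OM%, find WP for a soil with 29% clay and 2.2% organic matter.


WP = 0.026 + 0.005*29 + 0.0158*2.2
   = 0.026 + 0.1450 + 0.0348
   = 0.2058


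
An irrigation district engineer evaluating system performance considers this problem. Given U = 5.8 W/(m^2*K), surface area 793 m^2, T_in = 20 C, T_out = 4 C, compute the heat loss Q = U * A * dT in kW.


dT = 20 - (4) = 16 K
Q = U * A * dT
  = 5.8 * 793 * 16
  = 73590.40 W = 73.59 kW


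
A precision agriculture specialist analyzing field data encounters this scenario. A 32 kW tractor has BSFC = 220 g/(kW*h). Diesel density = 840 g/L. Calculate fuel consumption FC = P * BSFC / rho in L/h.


FC = P * BSFC / rho_fuel
   = 32 * 220 / 840
   = 7040 / 840
   = 8.38 L/h


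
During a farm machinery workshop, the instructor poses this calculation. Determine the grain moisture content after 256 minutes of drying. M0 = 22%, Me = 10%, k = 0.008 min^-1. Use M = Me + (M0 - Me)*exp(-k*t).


M = Me + (M0 - Me) * e^(-k*t)
  = 10 + (22 - 10) * e^(-0.008*256)
  = 10 + 12 * e^(-2.048)
  = 10 + 12 * 0.12899
  = 10 + 1.5479
  = 11.55%


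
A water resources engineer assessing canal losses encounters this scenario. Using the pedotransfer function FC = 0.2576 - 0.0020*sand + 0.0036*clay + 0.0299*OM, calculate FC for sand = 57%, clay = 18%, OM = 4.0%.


FC = 0.2576 - 0.0020*57 + 0.0036*18 + 0.0299*4.0
   = 0.2576 - 0.1140 + 0.0648 + 0.1196
   = 0.3280


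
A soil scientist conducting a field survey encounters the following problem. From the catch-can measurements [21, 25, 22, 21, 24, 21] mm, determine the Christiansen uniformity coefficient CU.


xbar = 134 / 6 = 22.333
sum|xi - xbar| = 8.667
CU = 100 * (1 - 8.667 / (6 * 22.333))
   = 100 * (1 - 0.0647)
   = 93.53%


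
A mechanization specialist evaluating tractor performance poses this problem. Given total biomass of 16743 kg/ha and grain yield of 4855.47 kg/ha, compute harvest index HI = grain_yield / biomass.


HI = grain_yield / biomass
   = 4855.47 / 16743
   = 0.29


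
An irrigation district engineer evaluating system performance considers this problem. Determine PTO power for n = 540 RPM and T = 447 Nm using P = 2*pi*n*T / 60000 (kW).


P = 2*pi*n*T / 60000
  = 2*pi * 540 * 447 / 60000
  = 1516635.27 / 60000
  = 25.28 kW


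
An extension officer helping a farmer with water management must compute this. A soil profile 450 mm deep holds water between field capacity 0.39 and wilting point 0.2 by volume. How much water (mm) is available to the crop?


AW = (FC - WP) * D
   = (0.39 - 0.2) * 450
   = 0.19 * 450
   = 85.50 mm


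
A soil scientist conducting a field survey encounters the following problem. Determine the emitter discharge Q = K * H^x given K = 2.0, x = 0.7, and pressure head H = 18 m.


Q = K * H^x
  = 2.0 * 18^0.7
  = 2.0 * 7.5629
  = 15.13 L/h


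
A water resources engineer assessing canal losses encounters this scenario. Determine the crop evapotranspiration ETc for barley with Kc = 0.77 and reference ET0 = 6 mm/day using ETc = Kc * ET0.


ETc = Kc * ET0
    = 0.77 * 6
    = 4.62 mm/day


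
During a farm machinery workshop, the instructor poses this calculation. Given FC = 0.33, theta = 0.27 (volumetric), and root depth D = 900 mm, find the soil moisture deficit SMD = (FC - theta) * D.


SMD = (FC - theta) * D
    = (0.33 - 0.27) * 900
    = 0.060 * 900
    = 54 mm


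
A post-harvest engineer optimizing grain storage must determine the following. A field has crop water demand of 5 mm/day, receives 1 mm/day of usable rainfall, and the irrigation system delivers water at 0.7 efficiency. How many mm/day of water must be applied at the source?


IWR = (ETc - Pe) / Ea
    = (5 - 1) / 0.7
    = 4 / 0.7
    = 5.71 mm/day


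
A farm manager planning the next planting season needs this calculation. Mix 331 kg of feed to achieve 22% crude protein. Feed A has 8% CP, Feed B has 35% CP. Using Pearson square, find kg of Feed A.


parts_A = CP_b - target = 35 - 22 = 13
parts_B = target - CP_a = 22 - 8 = 14
total_parts = 13 + 14 = 27
Feed A = 331 * 13 / 27 = 159.37 kg
Feed B = 331 * 14 / 27 = 171.63 kg

159.37 kg


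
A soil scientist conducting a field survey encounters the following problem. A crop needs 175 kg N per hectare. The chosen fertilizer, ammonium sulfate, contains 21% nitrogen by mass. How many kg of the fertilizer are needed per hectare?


Rate = N_required / (N_content / 100)
     = 175 / (21 / 100)
     = 175 / 0.21
     = 833.33 kg/ha


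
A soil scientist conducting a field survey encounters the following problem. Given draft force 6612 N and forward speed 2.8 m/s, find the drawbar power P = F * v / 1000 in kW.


P = F * v / 1000
  = 6612 * 2.8 / 1000
  = 18513.60 / 1000
  = 18.51 kW


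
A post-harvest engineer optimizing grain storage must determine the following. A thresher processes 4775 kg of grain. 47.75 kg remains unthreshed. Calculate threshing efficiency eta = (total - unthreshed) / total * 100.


eta = (total - unthreshed) / total * 100
    = (4775 - 47.75) / 4775 * 100
    = 4727.25 / 4775 * 100
    = 99%


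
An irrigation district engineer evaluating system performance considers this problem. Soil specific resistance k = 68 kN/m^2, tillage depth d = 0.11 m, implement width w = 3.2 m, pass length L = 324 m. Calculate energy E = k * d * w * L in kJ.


E = k * d * w * L
  = 68 * 0.11 * 3.2 * 324
  = 7755.26 kJ


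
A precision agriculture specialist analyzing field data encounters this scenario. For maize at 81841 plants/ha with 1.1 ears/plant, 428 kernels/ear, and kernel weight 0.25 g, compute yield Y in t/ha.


Y = density * ears * kernels * kw
  = 81841 * 1.1 * 428 * 0.25 g/ha
  = 9632685.70 g/ha
  = 9632.69 kg/ha = 9.63 t/ha


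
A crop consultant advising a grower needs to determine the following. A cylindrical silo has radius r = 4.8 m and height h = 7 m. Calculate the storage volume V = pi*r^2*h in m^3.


V = pi * r^2 * h
  = pi * 4.8^2 * 7
  = pi * 23.04 * 7
  = 506.68 m^3


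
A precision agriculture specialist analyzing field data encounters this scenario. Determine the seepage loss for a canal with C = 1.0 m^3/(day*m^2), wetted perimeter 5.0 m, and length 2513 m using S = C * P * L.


S = C * P * L
  = 1.0 * 5.0 * 2513
  = 12565 m^3/day


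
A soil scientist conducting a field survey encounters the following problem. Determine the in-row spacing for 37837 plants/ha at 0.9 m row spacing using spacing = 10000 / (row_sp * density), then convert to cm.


spacing = 10000 / (row_sp * density)
        = 10000 / (0.9 * 37837)
        = 10000 / 34053.30
        = 0.29366 m = 29.37 cm


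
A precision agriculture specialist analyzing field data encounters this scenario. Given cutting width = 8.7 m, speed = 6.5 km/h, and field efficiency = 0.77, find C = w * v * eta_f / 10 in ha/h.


C = w * v * eta_f / 10
  = 8.7 * 6.5 * 0.77 / 10
  = 43.54 / 10
  = 4.35 ha/h


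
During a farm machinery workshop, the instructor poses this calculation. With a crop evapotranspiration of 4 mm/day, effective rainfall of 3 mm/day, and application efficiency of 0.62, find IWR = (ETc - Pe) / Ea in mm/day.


IWR = (ETc - Pe) / Ea
    = (4 - 3) / 0.62
    = 1 / 0.62
    = 1.61 mm/day


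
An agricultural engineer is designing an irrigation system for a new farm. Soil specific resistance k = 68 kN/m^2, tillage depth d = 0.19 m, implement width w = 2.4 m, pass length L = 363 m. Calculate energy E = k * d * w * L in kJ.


E = k * d * w * L
  = 68 * 0.19 * 2.4 * 363
  = 11255.90 kJ


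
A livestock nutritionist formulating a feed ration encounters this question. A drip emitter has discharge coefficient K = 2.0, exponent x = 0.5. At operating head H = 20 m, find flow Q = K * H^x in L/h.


Q = K * H^x
  = 2.0 * 20^0.5
  = 2.0 * 4.4721
  = 8.94 L/h


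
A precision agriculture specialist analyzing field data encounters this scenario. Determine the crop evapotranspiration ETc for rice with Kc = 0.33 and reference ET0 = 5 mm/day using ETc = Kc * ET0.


ETc = Kc * ET0
    = 0.33 * 5
    = 1.65 mm/day


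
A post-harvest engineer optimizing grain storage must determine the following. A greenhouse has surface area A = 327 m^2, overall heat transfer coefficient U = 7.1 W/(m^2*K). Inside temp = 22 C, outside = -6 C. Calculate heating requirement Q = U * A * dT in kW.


dT = 22 - (-6) = 28 K
Q = U * A * dT
  = 7.1 * 327 * 28
  = 65007.60 W = 65.01 kW


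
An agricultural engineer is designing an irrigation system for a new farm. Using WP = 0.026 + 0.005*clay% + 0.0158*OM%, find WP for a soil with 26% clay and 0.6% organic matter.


WP = 0.026 + 0.005*26 + 0.0158*0.6
   = 0.026 + 0.1300 + 0.0095
   = 0.1655


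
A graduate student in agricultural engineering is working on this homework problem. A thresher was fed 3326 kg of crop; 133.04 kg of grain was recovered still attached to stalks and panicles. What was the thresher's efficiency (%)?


eta = (total - unthreshed) / total * 100
    = (3326 - 133.04) / 3326 * 100
    = 3192.96 / 3326 * 100
    = 96%


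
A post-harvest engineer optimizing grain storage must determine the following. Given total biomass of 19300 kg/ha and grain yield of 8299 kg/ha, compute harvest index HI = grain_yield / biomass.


HI = grain_yield / biomass
   = 8299 / 19300
   = 0.43


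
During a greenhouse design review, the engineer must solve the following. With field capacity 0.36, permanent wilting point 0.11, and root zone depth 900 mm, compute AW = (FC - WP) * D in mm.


AW = (FC - WP) * D
   = (0.36 - 0.11) * 900
   = 0.25 * 900
   = 225 mm


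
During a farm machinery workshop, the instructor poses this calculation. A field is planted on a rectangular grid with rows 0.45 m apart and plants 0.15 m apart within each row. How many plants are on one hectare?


D = 10000 / (row_sp * plant_sp)
  = 10000 / (0.45 * 0.15)
  = 10000 / 0.0675
  = 148148.15 plants/ha


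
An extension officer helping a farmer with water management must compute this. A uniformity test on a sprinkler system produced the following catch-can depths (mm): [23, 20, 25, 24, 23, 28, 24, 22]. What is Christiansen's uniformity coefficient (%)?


xbar = 189 / 8 = 23.625
sum|xi - xbar| = 13
CU = 100 * (1 - 13 / (8 * 23.625))
   = 100 * (1 - 0.0688)
   = 93.12%


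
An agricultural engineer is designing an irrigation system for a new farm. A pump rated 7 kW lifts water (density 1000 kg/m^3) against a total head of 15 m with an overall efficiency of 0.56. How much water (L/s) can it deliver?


Q = (P * 1000 * eta) / (rho * g * H)
  = (7 * 1000 * 0.56) / (1000 * 9.81 * 15)
  = 3920 / 147150
  = 0.02664 m^3/s = 26.64 L/s


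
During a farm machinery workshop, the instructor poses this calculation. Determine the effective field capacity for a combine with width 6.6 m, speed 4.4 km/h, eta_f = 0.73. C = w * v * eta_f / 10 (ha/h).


C = w * v * eta_f / 10
  = 6.6 * 4.4 * 0.73 / 10
  = 21.20 / 10
  = 2.12 ha/h


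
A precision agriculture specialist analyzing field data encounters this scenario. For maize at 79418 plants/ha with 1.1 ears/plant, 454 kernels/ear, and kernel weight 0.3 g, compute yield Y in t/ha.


Y = density * ears * kernels * kw
  = 79418 * 1.1 * 454 * 0.3 g/ha
  = 11898404.76 g/ha
  = 11898.40 kg/ha = 11.90 t/ha


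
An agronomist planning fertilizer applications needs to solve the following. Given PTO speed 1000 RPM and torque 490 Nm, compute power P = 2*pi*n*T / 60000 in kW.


P = 2*pi*n*T / 60000
  = 2*pi * 1000 * 490 / 60000
  = 3078760.80 / 60000
  = 51.31 kW


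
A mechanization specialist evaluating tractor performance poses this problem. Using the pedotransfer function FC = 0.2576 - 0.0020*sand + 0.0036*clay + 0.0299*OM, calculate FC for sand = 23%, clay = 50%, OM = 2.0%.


FC = 0.2576 - 0.0020*23 + 0.0036*50 + 0.0299*2.0
   = 0.2576 - 0.0460 + 0.1800 + 0.0598
   = 0.4514


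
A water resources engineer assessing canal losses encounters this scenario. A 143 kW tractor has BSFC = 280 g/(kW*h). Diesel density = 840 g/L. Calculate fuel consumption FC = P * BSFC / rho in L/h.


FC = P * BSFC / rho_fuel
   = 143 * 280 / 840
   = 40040 / 840
   = 47.67 L/h


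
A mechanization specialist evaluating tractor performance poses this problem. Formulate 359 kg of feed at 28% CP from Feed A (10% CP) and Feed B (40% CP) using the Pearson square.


parts_A = CP_b - target = 40 - 28 = 12
parts_B = target - CP_a = 28 - 10 = 18
total_parts = 12 + 18 = 30
Feed A = 359 * 12 / 30 = 143.60 kg
Feed B = 359 * 18 / 30 = 215.40 kg

143.60 kg


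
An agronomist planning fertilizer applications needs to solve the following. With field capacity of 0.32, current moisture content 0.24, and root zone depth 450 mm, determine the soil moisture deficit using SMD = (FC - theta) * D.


SMD = (FC - theta) * D
    = (0.32 - 0.24) * 450
    = 0.080 * 450
    = 36 mm


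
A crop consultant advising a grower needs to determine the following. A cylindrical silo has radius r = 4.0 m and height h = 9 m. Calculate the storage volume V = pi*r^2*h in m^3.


V = pi * r^2 * h
  = pi * 4.0^2 * 9
  = pi * 16 * 9
  = 452.39 m^3


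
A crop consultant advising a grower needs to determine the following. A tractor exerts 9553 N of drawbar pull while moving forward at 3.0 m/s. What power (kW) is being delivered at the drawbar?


P = F * v / 1000
  = 9553 * 3.0 / 1000
  = 28659 / 1000
  = 28.66 kW


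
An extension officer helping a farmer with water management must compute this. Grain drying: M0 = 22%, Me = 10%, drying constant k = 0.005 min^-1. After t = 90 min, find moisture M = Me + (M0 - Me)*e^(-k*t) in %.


M = Me + (M0 - Me) * e^(-k*t)
  = 10 + (22 - 10) * e^(-0.005*90)
  = 10 + 12 * e^(-0.450)
  = 10 + 12 * 0.63763
  = 10 + 7.6515
  = 17.65%


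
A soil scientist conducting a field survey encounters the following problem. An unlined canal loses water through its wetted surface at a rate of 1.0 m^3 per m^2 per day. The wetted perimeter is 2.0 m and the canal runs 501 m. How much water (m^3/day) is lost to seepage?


S = C * P * L
  = 1.0 * 2.0 * 501
  = 1002 m^3/day


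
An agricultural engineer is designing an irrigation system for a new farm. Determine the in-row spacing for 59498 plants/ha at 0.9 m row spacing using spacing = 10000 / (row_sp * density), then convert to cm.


spacing = 10000 / (row_sp * density)
        = 10000 / (0.9 * 59498)
        = 10000 / 53548.20
        = 0.18675 m = 18.67 cm


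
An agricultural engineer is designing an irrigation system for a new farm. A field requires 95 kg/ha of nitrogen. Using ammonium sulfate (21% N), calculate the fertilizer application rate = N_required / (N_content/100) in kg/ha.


Rate = N_required / (N_content / 100)
     = 95 / (21 / 100)
     = 95 / 0.21
     = 452.38 kg/ha


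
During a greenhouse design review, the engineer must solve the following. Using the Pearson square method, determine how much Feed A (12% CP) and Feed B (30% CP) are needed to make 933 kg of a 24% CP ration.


parts_A = CP_b - target = 30 - 24 = 6
parts_B = target - CP_a = 24 - 12 = 12
total_parts = 6 + 12 = 18
Feed A = 933 * 6 / 18 = 311 kg
Feed B = 933 * 12 / 18 = 622 kg

311 kg


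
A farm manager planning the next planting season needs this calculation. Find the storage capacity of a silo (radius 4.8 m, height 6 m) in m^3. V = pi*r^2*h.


V = pi * r^2 * h
  = pi * 4.8^2 * 6
  = pi * 23.04 * 6
  = 434.29 m^3


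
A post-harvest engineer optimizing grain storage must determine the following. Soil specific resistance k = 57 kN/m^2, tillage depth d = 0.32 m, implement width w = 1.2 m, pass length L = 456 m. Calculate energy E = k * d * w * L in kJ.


E = k * d * w * L
  = 57 * 0.32 * 1.2 * 456
  = 9980.93 kJ


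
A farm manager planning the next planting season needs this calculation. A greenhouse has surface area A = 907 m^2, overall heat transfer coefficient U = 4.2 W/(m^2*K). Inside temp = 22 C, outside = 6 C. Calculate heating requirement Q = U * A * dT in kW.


dT = 22 - (6) = 16 K
Q = U * A * dT
  = 4.2 * 907 * 16
  = 60950.40 W = 60.95 kW


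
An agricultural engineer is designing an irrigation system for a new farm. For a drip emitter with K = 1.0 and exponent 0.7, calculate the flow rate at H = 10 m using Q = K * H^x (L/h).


Q = K * H^x
  = 1.0 * 10^0.7
  = 1.0 * 5.0119
  = 5.01 L/h


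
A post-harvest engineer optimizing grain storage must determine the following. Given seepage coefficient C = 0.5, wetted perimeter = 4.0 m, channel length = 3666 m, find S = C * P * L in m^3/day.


S = C * P * L
  = 0.5 * 4.0 * 3666
  = 7332 m^3/day


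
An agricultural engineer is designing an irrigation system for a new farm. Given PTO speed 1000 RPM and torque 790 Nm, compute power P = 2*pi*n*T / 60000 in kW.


P = 2*pi*n*T / 60000
  = 2*pi * 1000 * 790 / 60000
  = 4963716.39 / 60000
  = 82.73 kW


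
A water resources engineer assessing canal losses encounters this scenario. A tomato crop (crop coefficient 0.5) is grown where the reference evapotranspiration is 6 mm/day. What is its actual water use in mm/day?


ETc = Kc * ET0
    = 0.5 * 6
    = 3 mm/day


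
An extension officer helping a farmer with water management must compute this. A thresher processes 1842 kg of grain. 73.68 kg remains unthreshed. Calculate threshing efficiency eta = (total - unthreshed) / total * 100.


eta = (total - unthreshed) / total * 100
    = (1842 - 73.68) / 1842 * 100
    = 1768.32 / 1842 * 100
    = 96%


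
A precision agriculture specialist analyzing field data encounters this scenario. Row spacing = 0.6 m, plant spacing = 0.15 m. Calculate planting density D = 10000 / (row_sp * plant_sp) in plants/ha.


D = 10000 / (row_sp * plant_sp)
  = 10000 / (0.6 * 0.15)
  = 10000 / 0.0900
  = 111111.11 plants/ha


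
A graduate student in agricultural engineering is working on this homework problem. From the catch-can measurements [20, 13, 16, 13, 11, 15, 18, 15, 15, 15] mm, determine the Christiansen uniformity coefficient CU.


xbar = 151 / 10 = 15.100
sum|xi - xbar| = 17.400
CU = 100 * (1 - 17.400 / (10 * 15.100))
   = 100 * (1 - 0.1152)
   = 88.48%


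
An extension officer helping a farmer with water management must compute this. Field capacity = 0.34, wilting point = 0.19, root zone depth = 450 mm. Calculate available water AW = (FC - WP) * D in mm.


AW = (FC - WP) * D
   = (0.34 - 0.19) * 450
   = 0.15 * 450
   = 67.50 mm


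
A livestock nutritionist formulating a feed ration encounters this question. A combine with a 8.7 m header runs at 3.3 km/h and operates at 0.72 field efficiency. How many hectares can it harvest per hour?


C = w * v * eta_f / 10
  = 8.7 * 3.3 * 0.72 / 10
  = 20.67 / 10
  = 2.07 ha/h


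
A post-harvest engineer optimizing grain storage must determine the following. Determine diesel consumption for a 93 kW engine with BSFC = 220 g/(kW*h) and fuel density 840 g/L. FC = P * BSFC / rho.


FC = P * BSFC / rho_fuel
   = 93 * 220 / 840
   = 20460 / 840
   = 24.36 L/h


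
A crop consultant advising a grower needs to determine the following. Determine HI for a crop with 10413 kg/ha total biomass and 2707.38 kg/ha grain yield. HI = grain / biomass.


HI = grain_yield / biomass
   = 2707.38 / 10413
   = 0.26


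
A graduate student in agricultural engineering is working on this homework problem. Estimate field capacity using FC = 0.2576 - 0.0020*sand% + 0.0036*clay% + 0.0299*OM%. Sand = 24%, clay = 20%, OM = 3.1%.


FC = 0.2576 - 0.0020*24 + 0.0036*20 + 0.0299*3.1
   = 0.2576 - 0.0480 + 0.0720 + 0.0927
   = 0.3743


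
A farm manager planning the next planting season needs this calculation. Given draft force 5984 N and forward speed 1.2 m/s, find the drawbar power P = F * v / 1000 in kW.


P = F * v / 1000
  = 5984 * 1.2 / 1000
  = 7180.80 / 1000
  = 7.18 kW


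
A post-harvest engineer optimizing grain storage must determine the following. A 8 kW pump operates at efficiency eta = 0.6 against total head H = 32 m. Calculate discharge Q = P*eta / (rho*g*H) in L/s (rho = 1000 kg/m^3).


Q = (P * 1000 * eta) / (rho * g * H)
  = (8 * 1000 * 0.6) / (1000 * 9.81 * 32)
  = 4800 / 313920
  = 0.01529 m^3/s = 15.29 L/s


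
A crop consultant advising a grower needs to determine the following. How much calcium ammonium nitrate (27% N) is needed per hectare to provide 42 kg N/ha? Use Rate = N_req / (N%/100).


Rate = N_required / (N_content / 100)
     = 42 / (27 / 100)
     = 42 / 0.27
     = 155.56 kg/ha


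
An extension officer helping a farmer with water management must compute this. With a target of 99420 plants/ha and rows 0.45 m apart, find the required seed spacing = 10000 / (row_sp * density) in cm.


spacing = 10000 / (row_sp * density)
        = 10000 / (0.45 * 99420)
        = 10000 / 44739
        = 0.22352 m = 22.35 cm


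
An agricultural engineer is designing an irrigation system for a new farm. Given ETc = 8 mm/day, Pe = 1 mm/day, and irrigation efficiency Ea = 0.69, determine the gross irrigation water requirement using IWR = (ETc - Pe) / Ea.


IWR = (ETc - Pe) / Ea
    = (8 - 1) / 0.69
    = 7 / 0.69
    = 10.14 mm/day


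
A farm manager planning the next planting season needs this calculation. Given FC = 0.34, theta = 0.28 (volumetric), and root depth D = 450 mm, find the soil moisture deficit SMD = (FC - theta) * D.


SMD = (FC - theta) * D
    = (0.34 - 0.28) * 450
    = 0.060 * 450
    = 27 mm


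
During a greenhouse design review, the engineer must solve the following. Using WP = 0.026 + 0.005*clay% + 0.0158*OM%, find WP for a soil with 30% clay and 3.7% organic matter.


WP = 0.026 + 0.005*30 + 0.0158*3.7
   = 0.026 + 0.1500 + 0.0585
   = 0.2345


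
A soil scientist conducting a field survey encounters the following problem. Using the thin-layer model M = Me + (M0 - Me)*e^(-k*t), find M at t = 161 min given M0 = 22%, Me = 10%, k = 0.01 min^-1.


M = Me + (M0 - Me) * e^(-k*t)
  = 10 + (22 - 10) * e^(-0.01*161)
  = 10 + 12 * e^(-1.610)
  = 10 + 12 * 0.19989
  = 10 + 2.3987
  = 12.40%


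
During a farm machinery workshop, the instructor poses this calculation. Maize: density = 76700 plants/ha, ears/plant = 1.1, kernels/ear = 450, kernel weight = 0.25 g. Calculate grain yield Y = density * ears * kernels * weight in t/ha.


Y = density * ears * kernels * kw
  = 76700 * 1.1 * 450 * 0.25 g/ha
  = 9491625 g/ha
  = 9491.63 kg/ha = 9.49 t/ha


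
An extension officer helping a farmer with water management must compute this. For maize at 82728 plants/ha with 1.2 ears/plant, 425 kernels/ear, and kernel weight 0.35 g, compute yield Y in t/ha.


Y = density * ears * kernels * kw
  = 82728 * 1.2 * 425 * 0.35 g/ha
  = 14766948.00 g/ha
  = 14766.95 kg/ha = 14.77 t/ha


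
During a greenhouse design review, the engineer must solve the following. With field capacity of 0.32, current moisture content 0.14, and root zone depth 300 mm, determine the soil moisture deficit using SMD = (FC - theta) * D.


SMD = (FC - theta) * D
    = (0.32 - 0.14) * 300
    = 0.180 * 300
    = 54 mm


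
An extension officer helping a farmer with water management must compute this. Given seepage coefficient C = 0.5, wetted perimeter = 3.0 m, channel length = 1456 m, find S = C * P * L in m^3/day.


S = C * P * L
  = 0.5 * 3.0 * 1456
  = 2184 m^3/day


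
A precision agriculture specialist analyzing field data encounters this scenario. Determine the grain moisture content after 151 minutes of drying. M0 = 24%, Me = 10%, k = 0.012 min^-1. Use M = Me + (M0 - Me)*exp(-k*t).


M = Me + (M0 - Me) * e^(-k*t)
  = 10 + (24 - 10) * e^(-0.012*151)
  = 10 + 14 * e^(-1.812)
  = 10 + 14 * 0.16333
  = 10 + 2.2866
  = 12.29%


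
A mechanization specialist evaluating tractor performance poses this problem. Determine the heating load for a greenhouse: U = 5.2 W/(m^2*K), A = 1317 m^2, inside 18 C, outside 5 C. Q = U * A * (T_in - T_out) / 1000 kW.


dT = 18 - (5) = 13 K
Q = U * A * dT
  = 5.2 * 1317 * 13
  = 89029.20 W = 89.03 kW


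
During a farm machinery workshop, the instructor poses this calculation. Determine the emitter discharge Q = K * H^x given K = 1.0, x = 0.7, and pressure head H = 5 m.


Q = K * H^x
  = 1.0 * 5^0.7
  = 1.0 * 3.0852
  = 3.09 L/h


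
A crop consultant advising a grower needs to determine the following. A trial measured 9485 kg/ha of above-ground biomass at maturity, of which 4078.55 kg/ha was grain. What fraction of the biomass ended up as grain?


HI = grain_yield / biomass
   = 4078.55 / 9485
   = 0.43


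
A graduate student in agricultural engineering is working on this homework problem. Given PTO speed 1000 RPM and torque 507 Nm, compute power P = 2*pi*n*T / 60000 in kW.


P = 2*pi*n*T / 60000
  = 2*pi * 1000 * 507 / 60000
  = 3185574.95 / 60000
  = 53.09 kW


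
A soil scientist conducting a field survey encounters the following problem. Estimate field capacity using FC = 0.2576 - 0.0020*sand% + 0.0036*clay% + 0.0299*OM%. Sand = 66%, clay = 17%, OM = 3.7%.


FC = 0.2576 - 0.0020*66 + 0.0036*17 + 0.0299*3.7
   = 0.2576 - 0.1320 + 0.0612 + 0.1106
   = 0.2974


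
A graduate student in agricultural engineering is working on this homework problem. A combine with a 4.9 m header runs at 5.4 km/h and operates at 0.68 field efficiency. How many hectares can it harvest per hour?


C = w * v * eta_f / 10
  = 4.9 * 5.4 * 0.68 / 10
  = 17.99 / 10
  = 1.80 ha/h


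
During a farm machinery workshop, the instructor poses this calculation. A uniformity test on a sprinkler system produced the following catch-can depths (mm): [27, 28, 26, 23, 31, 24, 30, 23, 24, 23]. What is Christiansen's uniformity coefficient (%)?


xbar = 259 / 10 = 25.900
sum|xi - xbar| = 25
CU = 100 * (1 - 25 / (10 * 25.900))
   = 100 * (1 - 0.0965)
   = 90.35%


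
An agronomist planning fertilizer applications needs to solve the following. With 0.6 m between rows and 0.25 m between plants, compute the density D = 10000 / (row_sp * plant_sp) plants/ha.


D = 10000 / (row_sp * plant_sp)
  = 10000 / (0.6 * 0.25)
  = 10000 / 0.1500
  = 66666.67 plants/ha


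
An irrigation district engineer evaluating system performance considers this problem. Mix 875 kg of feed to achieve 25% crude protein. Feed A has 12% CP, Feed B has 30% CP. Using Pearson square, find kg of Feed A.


parts_A = CP_b - target = 30 - 25 = 5
parts_B = target - CP_a = 25 - 12 = 13
total_parts = 5 + 13 = 18
Feed A = 875 * 5 / 18 = 243.06 kg
Feed B = 875 * 13 / 18 = 631.94 kg

243.06 kg


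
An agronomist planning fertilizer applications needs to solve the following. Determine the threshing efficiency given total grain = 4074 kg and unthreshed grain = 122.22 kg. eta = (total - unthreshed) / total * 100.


eta = (total - unthreshed) / total * 100
    = (4074 - 122.22) / 4074 * 100
    = 3951.78 / 4074 * 100
    = 97%
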